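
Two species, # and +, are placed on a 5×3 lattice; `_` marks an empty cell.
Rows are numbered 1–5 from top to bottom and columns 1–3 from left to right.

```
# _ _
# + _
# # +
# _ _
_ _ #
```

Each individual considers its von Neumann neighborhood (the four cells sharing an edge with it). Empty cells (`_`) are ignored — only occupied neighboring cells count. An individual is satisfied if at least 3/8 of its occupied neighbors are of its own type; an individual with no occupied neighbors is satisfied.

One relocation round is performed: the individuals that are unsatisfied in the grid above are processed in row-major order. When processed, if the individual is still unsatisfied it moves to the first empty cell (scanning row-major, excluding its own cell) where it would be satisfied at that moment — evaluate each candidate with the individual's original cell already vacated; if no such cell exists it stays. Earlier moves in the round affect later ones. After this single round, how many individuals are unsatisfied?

0

Initially unsatisfied (in order): (2,2), (3,2), (3,3).
  (2,2) → (1,3).
  (3,2): now satisfied by earlier moves; stays.
  (3,3) → (1,2).
Resulting grid:
# + +
# _ _
# # _
# _ _
_ _ #
All satisfied now.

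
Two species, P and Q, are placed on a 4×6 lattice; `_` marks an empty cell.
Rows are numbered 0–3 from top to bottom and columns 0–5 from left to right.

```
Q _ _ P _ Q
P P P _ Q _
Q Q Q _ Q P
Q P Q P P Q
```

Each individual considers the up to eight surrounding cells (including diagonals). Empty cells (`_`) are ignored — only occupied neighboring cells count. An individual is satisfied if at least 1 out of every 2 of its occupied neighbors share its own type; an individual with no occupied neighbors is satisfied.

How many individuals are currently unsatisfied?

Row 0: (0,0)Q 0/2 ✗ · (0,3)P 1/2 ✓ · (0,5)Q 1/1 ✓
Row 1: (1,0)P 1/4 ✗ · (1,1)P 2/6 ✗ · (1,2)P 2/4 ✓ · (1,4)Q 2/4 ✓
Row 2: (2,0)Q 2/5 ✗ · (2,1)Q 4/8 ✓ · (2,2)Q 2/6 ✗ · (2,4)Q 2/5 ✗ · (2,5)P 1/4 ✗
Row 3: (3,0)Q 2/3 ✓ · (3,1)P 0/5 ✗ · (3,2)Q 2/4 ✓ · (3,3)P 1/4 ✗ · (3,4)P 2/4 ✓ · (3,5)Q 1/3 ✗
Unsatisfied: (0,0), (1,0), (1,1), (2,0), (2,2), (2,4), (2,5), (3,1), (3,3), (3,5) — 10 in total.

10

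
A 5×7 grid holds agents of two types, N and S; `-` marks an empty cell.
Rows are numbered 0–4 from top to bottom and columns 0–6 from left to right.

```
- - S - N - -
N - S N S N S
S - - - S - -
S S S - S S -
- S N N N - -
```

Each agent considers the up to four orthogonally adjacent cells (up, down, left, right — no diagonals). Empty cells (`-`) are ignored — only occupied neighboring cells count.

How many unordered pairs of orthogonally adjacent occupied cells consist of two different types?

Scan each occupied cell's neighbors to the right and below so each pair is counted once.
Row 0: S(0,2)–S(1,2)= N(0,4)–S(1,4)≠  → 1/2 unlike.
Row 1: N(1,0)–S(2,0)≠ S(1,2)–N(1,3)≠ N(1,3)–S(1,4)≠ S(1,4)–N(1,5)≠ S(1,4)–S(2,4)= N(1,5)–S(1,6)≠  → 5/6 unlike.
Row 2: S(2,0)–S(3,0)= S(2,4)–S(3,4)=  → 0/2 unlike.
Row 3: S(3,0)–S(3,1)= S(3,1)–S(3,2)= S(3,1)–S(4,1)= S(3,2)–N(4,2)≠ S(3,4)–S(3,5)= S(3,4)–N(4,4)≠  → 2/6 unlike.
Row 4: S(4,1)–N(4,2)≠ N(4,2)–N(4,3)= N(4,3)–N(4,4)=  → 1/3 unlike.
Total adjacent occupied pairs: 19; unlike-type pairs: 9.

9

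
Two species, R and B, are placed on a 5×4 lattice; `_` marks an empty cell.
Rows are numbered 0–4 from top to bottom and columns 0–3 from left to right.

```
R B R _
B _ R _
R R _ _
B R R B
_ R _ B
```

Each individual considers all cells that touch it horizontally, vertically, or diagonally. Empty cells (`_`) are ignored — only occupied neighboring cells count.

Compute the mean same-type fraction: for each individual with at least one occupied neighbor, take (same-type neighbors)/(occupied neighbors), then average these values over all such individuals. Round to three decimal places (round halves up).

0.454

(0,0)R 0/2
(0,1)B 1/4
(0,2)R 1/2
(1,0)B 1/4
(1,2)R 2/3
(2,0)R 2/4
(2,1)R 4/6
(3,0)B 0/4
(3,1)R 4/5
(3,2)R 3/5
(3,3)B 1/2
(4,1)R 2/3
(4,3)B 1/2
Sum over 13 individuals: 0/2 + 1/4 + 1/2 + 1/4 + 2/3 + 2/4 + 4/6 + 0/4 + 4/5 + 3/5 + 1/2 + 2/3 + 1/2 = 59/10; mean = 59/10 ÷ 13 = 59/130 = 0.453846… → 0.454.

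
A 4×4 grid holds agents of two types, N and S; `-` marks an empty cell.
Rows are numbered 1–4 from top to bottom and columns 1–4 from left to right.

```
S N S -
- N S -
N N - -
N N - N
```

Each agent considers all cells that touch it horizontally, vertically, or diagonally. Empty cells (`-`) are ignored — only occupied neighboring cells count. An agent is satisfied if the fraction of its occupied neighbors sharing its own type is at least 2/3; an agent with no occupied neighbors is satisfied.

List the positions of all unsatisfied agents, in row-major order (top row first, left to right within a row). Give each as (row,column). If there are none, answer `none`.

Row 1: (1,1)S 0/2 not · (1,2)N 1/4 not · (1,3)S 1/3 not
Row 2: (2,2)N 3/6 not · (2,3)S 1/4 not
Row 3: (3,1)N 4/4 satisfied · (3,2)N 4/5 satisfied
Row 4: (4,1)N 3/3 satisfied · (4,2)N 3/3 satisfied · (4,4)N 0/0 satisfied

(1,1), (1,2), (1,3), (2,2), (2,3)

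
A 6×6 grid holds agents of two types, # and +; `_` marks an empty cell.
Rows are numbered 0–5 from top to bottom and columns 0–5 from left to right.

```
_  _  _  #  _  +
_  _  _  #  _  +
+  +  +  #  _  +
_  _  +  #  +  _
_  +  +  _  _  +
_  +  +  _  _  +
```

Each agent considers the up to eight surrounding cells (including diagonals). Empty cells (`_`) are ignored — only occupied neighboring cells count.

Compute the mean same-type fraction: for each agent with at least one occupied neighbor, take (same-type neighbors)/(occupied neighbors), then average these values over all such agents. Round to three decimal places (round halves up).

Row 0: (0,3)# 1/1 · (0,5)+ 1/1
Row 1: (1,3)# 2/3 · (1,5)+ 2/2
Row 2: (2,0)+ 1/1 · (2,1)+ 3/3 · (2,2)+ 2/5 · (2,3)# 2/5 · (2,5)+ 2/2
Row 3: (3,2)+ 4/6 · (3,3)# 1/5 · (3,4)+ 2/4
Row 4: (4,1)+ 4/4 · (4,2)+ 4/5 · (4,5)+ 2/2
Row 5: (5,1)+ 3/3 · (5,2)+ 3/3 · (5,5)+ 1/1
Sum over 18 agents: 1/1 + 1/1 + 2/3 + 2/2 + 1/1 + 3/3 + 2/5 + 2/5 + 2/2 + 4/6 + 1/5 + 2/4 + 4/4 + 4/5 + 2/2 + 3/3 + 3/3 + 1/1 = 439/30; mean = 439/30 ÷ 18 = 439/540 = 0.812962… → 0.813.

0.813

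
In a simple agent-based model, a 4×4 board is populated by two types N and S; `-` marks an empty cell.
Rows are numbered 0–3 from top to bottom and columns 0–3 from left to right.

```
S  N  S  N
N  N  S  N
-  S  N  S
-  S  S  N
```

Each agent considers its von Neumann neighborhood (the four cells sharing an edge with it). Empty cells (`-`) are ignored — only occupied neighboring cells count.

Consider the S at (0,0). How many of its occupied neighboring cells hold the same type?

0

Occupied neighbors of (0,0): (1,0)=N, (0,1)=N.
Same type (S): 0 of 2.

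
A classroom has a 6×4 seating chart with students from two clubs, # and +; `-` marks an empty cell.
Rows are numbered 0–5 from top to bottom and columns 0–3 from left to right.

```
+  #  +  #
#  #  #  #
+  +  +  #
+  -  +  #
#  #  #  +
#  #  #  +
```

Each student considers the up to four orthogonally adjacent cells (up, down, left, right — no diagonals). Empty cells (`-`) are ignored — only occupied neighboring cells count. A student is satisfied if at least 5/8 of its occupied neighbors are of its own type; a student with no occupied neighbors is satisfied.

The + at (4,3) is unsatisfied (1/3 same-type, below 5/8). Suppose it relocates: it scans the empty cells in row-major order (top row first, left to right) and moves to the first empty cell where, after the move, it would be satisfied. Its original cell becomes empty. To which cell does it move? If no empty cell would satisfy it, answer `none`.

(3,1)

Vacating (4,3). Empty cells in order:
  (3,1): 3/4 same-type → satisfied — stop here.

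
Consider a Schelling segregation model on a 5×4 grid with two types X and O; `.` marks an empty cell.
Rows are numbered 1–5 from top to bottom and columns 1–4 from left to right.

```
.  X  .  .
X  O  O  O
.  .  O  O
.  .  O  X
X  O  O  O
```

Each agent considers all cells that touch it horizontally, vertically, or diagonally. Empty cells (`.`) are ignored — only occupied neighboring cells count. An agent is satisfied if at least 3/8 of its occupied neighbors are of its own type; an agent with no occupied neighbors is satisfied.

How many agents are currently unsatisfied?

(1,2)X 1/3 not
(2,1)X 1/2 satisfied
(2,2)O 2/4 satisfied
(2,3)O 4/5 satisfied
(2,4)O 3/3 satisfied
(3,3)O 5/6 satisfied
(3,4)O 4/5 satisfied
(4,3)O 5/6 satisfied
(4,4)X 0/5 not
(5,1)X 0/1 not
(5,2)O 2/3 satisfied
(5,3)O 3/4 satisfied
(5,4)O 2/3 satisfied
Unsatisfied: (1,2), (4,4), (5,1) — 3 in total.

3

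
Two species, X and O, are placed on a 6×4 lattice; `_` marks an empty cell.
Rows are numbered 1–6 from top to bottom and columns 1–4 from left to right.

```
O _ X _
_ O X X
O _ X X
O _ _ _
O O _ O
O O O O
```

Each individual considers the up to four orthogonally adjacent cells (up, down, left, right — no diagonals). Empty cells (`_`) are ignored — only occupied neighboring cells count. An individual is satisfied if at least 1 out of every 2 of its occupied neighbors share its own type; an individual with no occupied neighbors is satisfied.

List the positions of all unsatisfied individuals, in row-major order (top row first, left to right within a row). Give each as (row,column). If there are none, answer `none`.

Row 1: (1,1)O 0/0 satisfied · (1,3)X 1/1 satisfied
Row 2: (2,2)O 0/1 not · (2,3)X 3/4 satisfied · (2,4)X 2/2 satisfied
Row 3: (3,1)O 1/1 satisfied · (3,3)X 2/2 satisfied · (3,4)X 2/2 satisfied
Row 4: (4,1)O 2/2 satisfied
Row 5: (5,1)O 3/3 satisfied · (5,2)O 2/2 satisfied · (5,4)O 1/1 satisfied
Row 6: (6,1)O 2/2 satisfied · (6,2)O 3/3 satisfied · (6,3)O 2/2 satisfied · (6,4)O 2/2 satisfied

(2,2)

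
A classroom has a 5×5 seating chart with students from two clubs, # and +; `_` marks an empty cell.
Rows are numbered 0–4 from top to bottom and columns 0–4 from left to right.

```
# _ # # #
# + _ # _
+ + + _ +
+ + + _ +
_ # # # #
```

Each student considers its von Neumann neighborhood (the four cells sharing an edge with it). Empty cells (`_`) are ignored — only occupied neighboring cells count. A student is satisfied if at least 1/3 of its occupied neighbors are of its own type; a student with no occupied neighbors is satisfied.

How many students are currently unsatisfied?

0

(0,0)# 1/1 ✓
(0,2)# 1/1 ✓
(0,3)# 3/3 ✓
(0,4)# 1/1 ✓
(1,0)# 1/3 ✓
(1,1)+ 1/2 ✓
(1,3)# 1/1 ✓
(2,0)+ 2/3 ✓
(2,1)+ 4/4 ✓
(2,2)+ 2/2 ✓
(2,4)+ 1/1 ✓
(3,0)+ 2/2 ✓
(3,1)+ 3/4 ✓
(3,2)+ 2/3 ✓
(3,4)+ 1/2 ✓
(4,1)# 1/2 ✓
(4,2)# 2/3 ✓
(4,3)# 2/2 ✓
(4,4)# 1/2 ✓
Every one meets the threshold.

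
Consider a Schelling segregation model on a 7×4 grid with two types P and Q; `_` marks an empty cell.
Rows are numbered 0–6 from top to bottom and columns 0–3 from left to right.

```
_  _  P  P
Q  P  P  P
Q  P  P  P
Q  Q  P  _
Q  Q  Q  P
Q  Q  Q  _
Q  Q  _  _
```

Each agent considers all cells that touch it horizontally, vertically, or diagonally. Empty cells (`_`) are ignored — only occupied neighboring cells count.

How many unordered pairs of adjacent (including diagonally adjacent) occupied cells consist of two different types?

Scan each occupied cell's neighbors to the right and below (and the two forward diagonals) so each pair is counted once.
Row 0: P(0,2)–P(0,3)= P(0,2)–P(1,2)= P(0,2)–P(1,3)= P(0,2)–P(1,1)= P(0,3)–P(1,3)= P(0,3)–P(1,2)=  → 0/6 unlike.
Row 1: Q(1,0)–P(1,1)≠ Q(1,0)–Q(2,0)= Q(1,0)–P(2,1)≠ P(1,1)–P(1,2)= P(1,1)–P(2,1)= P(1,1)–P(2,2)= P(1,1)–Q(2,0)≠ P(1,2)–P(1,3)= P(1,2)–P(2,2)= P(1,2)–P(2,3)= P(1,2)–P(2,1)= P(1,3)–P(2,3)= P(1,3)–P(2,2)=  → 3/13 unlike.
Row 2: Q(2,0)–P(2,1)≠ Q(2,0)–Q(3,0)= Q(2,0)–Q(3,1)= P(2,1)–P(2,2)= P(2,1)–Q(3,1)≠ P(2,1)–P(3,2)= P(2,1)–Q(3,0)≠ P(2,2)–P(2,3)= P(2,2)–P(3,2)= P(2,2)–Q(3,1)≠ P(2,3)–P(3,2)=  → 4/11 unlike.
Row 3: Q(3,0)–Q(3,1)= Q(3,0)–Q(4,0)= Q(3,0)–Q(4,1)= Q(3,1)–P(3,2)≠ Q(3,1)–Q(4,1)= Q(3,1)–Q(4,2)= Q(3,1)–Q(4,0)= P(3,2)–Q(4,2)≠ P(3,2)–P(4,3)= P(3,2)–Q(4,1)≠  → 3/10 unlike.
Row 4: Q(4,0)–Q(4,1)= Q(4,0)–Q(5,0)= Q(4,0)–Q(5,1)= Q(4,1)–Q(4,2)= Q(4,1)–Q(5,1)= Q(4,1)–Q(5,2)= Q(4,1)–Q(5,0)= Q(4,2)–P(4,3)≠ Q(4,2)–Q(5,2)= Q(4,2)–Q(5,1)= P(4,3)–Q(5,2)≠  → 2/11 unlike.
Row 5: Q(5,0)–Q(5,1)= Q(5,0)–Q(6,0)= Q(5,0)–Q(6,1)= Q(5,1)–Q(5,2)= Q(5,1)–Q(6,1)= Q(5,1)–Q(6,0)= Q(5,2)–Q(6,1)=  → 0/7 unlike.
Row 6: Q(6,0)–Q(6,1)=  → 0/1 unlike.
Total adjacent occupied pairs: 59; unlike-type pairs: 12.

12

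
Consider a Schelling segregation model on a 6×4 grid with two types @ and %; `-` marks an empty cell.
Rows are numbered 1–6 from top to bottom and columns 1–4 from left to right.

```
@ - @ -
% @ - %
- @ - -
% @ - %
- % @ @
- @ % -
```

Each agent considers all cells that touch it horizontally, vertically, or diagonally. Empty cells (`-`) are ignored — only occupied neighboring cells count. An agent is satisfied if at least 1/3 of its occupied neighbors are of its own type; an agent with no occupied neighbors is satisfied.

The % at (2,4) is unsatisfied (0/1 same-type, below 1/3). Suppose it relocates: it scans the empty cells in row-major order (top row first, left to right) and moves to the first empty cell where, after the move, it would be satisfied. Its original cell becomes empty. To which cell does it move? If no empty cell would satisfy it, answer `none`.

(3,1)

Vacating (2,4). Empty cells in order:
  (1,2): 1/4 same-type → still unsatisfied.
  (1,4): 0/1 same-type → still unsatisfied.
  (2,3): 0/3 same-type → still unsatisfied.
  (3,1): 2/5 same-type → satisfied — stop here.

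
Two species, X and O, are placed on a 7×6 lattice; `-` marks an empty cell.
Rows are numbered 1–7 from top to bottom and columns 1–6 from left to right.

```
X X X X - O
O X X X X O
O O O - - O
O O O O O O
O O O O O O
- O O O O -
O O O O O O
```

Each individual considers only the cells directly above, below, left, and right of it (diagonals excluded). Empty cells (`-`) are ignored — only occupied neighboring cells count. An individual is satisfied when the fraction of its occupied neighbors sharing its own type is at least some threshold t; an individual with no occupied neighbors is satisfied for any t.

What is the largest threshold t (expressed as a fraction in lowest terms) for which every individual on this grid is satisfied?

(1,1)X 1/2
(1,2)X 3/3
(1,3)X 3/3
(1,4)X 2/2
(1,6)O 1/1
(2,1)O 1/3
(2,2)X 2/4
(2,3)X 3/4
(2,4)X 3/3
(2,5)X 1/2
(2,6)O 2/3
(3,1)O 3/3
(3,2)O 3/4
(3,3)O 2/3
(3,6)O 2/2
(4,1)O 3/3
(4,2)O 4/4
(4,3)O 4/4
(4,4)O 3/3
(4,5)O 3/3
(4,6)O 3/3
(5,1)O 2/2
(5,2)O 4/4
(5,3)O 4/4
(5,4)O 4/4
(5,5)O 4/4
(5,6)O 2/2
(6,2)O 3/3
(6,3)O 4/4
(6,4)O 4/4
(6,5)O 3/3
(7,1)O 1/1
(7,2)O 3/3
(7,3)O 3/3
(7,4)O 3/3
(7,5)O 3/3
(7,6)O 1/1
The smallest same-type fraction is 1/3 at (2,1), which reduces to 1/3. Any threshold above that leaves this individual unsatisfied.

1/3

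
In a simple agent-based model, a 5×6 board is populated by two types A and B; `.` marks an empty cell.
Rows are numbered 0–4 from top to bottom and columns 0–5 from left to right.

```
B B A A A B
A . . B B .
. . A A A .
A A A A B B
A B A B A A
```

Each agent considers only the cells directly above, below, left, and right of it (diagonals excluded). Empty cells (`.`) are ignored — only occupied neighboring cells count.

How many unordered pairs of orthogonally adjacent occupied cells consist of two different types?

Scan each occupied cell's neighbors to the right and below so each pair is counted once.
Row 0: B(0,0)–B(0,1)= B(0,0)–A(1,0)≠ B(0,1)–A(0,2)≠ A(0,2)–A(0,3)= A(0,3)–A(0,4)= A(0,3)–B(1,3)≠ A(0,4)–B(0,5)≠ A(0,4)–B(1,4)≠  → 5/8 unlike.
Row 1: B(1,3)–B(1,4)= B(1,3)–A(2,3)≠ B(1,4)–A(2,4)≠  → 2/3 unlike.
Row 2: A(2,2)–A(2,3)= A(2,2)–A(3,2)= A(2,3)–A(2,4)= A(2,3)–A(3,3)= A(2,4)–B(3,4)≠  → 1/5 unlike.
Row 3: A(3,0)–A(3,1)= A(3,0)–A(4,0)= A(3,1)–A(3,2)= A(3,1)–B(4,1)≠ A(3,2)–A(3,3)= A(3,2)–A(4,2)= A(3,3)–B(3,4)≠ A(3,3)–B(4,3)≠ B(3,4)–B(3,5)= B(3,4)–A(4,4)≠ B(3,5)–A(4,5)≠  → 5/11 unlike.
Row 4: A(4,0)–B(4,1)≠ B(4,1)–A(4,2)≠ A(4,2)–B(4,3)≠ B(4,3)–A(4,4)≠ A(4,4)–A(4,5)=  → 4/5 unlike.
Total adjacent occupied pairs: 32; unlike-type pairs: 17.

17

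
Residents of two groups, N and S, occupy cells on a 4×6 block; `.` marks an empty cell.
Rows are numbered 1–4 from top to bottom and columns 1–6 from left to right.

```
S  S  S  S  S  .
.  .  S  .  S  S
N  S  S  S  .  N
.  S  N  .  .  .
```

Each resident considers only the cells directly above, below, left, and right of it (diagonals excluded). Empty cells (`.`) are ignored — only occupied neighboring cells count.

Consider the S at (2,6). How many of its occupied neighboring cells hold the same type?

Occupied neighbors of (2,6): (3,6)=N, (2,5)=S.
Same type (S): 1 of 2.

1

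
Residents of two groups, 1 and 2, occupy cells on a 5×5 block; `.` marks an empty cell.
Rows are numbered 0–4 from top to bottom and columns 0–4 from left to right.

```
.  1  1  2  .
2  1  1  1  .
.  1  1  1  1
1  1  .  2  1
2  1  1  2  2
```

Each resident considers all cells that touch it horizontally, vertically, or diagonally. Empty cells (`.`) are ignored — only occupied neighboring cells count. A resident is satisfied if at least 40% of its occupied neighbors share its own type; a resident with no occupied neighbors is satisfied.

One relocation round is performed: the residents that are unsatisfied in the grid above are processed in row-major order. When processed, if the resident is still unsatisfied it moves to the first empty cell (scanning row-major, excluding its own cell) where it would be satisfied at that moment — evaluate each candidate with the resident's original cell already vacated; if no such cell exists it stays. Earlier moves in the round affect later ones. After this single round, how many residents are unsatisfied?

2

Initially unsatisfied (in order): (0,3), (1,0), (3,3), (4,0).
  (0,3): no empty cell satisfies it; stays.
  (1,0) → (0,4).
  (3,3) → (1,4).
  (4,0): no empty cell satisfies it; stays.
Resulting grid:
. 1 1 2 2
. 1 1 1 2
. 1 1 1 1
1 1 . . 1
2 1 1 2 2
Unsatisfied now: (4,0), (4,3).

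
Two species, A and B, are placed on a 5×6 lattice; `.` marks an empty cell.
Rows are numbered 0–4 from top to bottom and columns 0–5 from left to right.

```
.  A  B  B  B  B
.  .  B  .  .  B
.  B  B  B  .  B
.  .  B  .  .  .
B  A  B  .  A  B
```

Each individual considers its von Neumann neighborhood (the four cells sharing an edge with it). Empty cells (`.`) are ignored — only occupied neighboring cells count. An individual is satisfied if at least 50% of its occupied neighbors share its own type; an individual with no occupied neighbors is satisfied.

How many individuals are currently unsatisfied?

(0,1)A 0/1 not
(0,2)B 2/3 satisfied
(0,3)B 2/2 satisfied
(0,4)B 2/2 satisfied
(0,5)B 2/2 satisfied
(1,2)B 2/2 satisfied
(1,5)B 2/2 satisfied
(2,1)B 1/1 satisfied
(2,2)B 4/4 satisfied
(2,3)B 1/1 satisfied
(2,5)B 1/1 satisfied
(3,2)B 2/2 satisfied
(4,0)B 0/1 not
(4,1)A 0/2 not
(4,2)B 1/2 satisfied
(4,4)A 0/1 not
(4,5)B 0/1 not
Unsatisfied: (0,1), (4,0), (4,1), (4,4), (4,5) — 5 in total.

5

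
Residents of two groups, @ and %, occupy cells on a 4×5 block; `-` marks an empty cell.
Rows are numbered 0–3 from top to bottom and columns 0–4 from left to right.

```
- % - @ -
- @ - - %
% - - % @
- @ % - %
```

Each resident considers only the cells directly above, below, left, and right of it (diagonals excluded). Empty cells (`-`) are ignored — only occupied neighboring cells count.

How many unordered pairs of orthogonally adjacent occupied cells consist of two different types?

5

Scan each occupied cell's neighbors to the right and below so each pair is counted once.
From row 0: 1 unlike of 1 pairs (running 1/1).
From row 1: 1 unlike of 1 pairs (running 2/2).
From row 2: 2 unlike of 2 pairs (running 4/4).
From row 3: 1 unlike of 1 pairs (running 5/5).
Total adjacent occupied pairs: 5; unlike-type pairs: 5.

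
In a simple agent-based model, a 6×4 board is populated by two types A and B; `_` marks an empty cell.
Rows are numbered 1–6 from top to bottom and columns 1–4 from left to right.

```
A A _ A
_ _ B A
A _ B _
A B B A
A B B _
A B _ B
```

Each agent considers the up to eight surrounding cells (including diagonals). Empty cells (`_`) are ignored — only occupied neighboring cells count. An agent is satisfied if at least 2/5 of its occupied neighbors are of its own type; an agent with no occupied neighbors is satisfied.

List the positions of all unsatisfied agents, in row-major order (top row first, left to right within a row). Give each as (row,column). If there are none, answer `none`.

(2,3), (2,4), (4,4), (6,1)

(1,1)A 1/1 satisfied
(1,2)A 1/2 satisfied
(1,4)A 1/2 satisfied
(2,3)B 1/4 not
(2,4)A 1/3 not
(3,1)A 1/2 satisfied
(3,3)B 3/5 satisfied
(4,1)A 2/4 satisfied
(4,2)B 4/7 satisfied
(4,3)B 4/5 satisfied
(4,4)A 0/3 not
(5,1)A 2/5 satisfied
(5,2)B 4/7 satisfied
(5,3)B 5/6 satisfied
(6,1)A 1/3 not
(6,2)B 2/4 satisfied
(6,4)B 1/1 satisfied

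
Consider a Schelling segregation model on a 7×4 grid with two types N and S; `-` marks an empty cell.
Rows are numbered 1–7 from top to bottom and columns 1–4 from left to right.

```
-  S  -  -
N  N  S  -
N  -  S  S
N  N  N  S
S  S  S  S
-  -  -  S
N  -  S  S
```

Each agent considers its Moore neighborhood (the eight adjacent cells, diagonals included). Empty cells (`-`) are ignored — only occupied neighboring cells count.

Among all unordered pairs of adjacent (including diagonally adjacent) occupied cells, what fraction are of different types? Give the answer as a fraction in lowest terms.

16/39

Scan each occupied cell's neighbors to the right and below (and the two forward diagonals) so each pair is counted once.
From row 1: 2 unlike of 3 pairs (running 2/3).
From row 2: 2 unlike of 7 pairs (running 4/10).
From row 3: 3 unlike of 8 pairs (running 7/18).
From row 4: 9 unlike of 13 pairs (running 16/31).
From row 5: 0 unlike of 5 pairs (running 16/36).
From row 6: 0 unlike of 2 pairs (running 16/38).
From row 7: 0 unlike of 1 pairs (running 16/39).
Total adjacent occupied pairs: 39; unlike-type pairs: 16.
16/39 is already in lowest terms.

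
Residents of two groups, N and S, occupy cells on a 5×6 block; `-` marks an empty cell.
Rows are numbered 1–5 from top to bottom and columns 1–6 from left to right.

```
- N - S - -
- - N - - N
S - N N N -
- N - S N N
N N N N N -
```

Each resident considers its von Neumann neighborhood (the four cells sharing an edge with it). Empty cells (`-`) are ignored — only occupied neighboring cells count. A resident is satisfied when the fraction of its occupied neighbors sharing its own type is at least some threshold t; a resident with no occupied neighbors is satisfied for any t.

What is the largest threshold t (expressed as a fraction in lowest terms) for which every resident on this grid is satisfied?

0/1

Row 1: (1,2)N — no occupied neighbors · (1,4)S — no occupied neighbors
Row 2: (2,3)N 1/1 · (2,6)N — no occupied neighbors
Row 3: (3,1)S — no occupied neighbors · (3,3)N 2/2 · (3,4)N 2/3 · (3,5)N 2/2
Row 4: (4,2)N 1/1 · (4,4)S 0/3 · (4,5)N 3/4 · (4,6)N 1/1
Row 5: (5,1)N 1/1 · (5,2)N 3/3 · (5,3)N 2/2 · (5,4)N 2/3 · (5,5)N 2/2
The smallest same-type fraction is 0/3 at (4,4), which reduces to 0/1. Any threshold above that leaves this resident unsatisfied.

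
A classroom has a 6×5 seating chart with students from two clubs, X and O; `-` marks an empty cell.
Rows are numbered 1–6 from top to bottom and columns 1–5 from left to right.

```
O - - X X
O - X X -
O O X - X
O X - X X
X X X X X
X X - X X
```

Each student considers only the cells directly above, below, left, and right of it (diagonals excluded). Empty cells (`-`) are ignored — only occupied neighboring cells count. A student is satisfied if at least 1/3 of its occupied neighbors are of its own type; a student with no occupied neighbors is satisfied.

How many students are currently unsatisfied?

Row 1: (1,1)O 1/1 satisfied · (1,4)X 2/2 satisfied · (1,5)X 1/1 satisfied
Row 2: (2,1)O 2/2 satisfied · (2,3)X 2/2 satisfied · (2,4)X 2/2 satisfied
Row 3: (3,1)O 3/3 satisfied · (3,2)O 1/3 satisfied · (3,3)X 1/2 satisfied · (3,5)X 1/1 satisfied
Row 4: (4,1)O 1/3 satisfied · (4,2)X 1/3 satisfied · (4,4)X 2/2 satisfied · (4,5)X 3/3 satisfied
Row 5: (5,1)X 2/3 satisfied · (5,2)X 4/4 satisfied · (5,3)X 2/2 satisfied · (5,4)X 4/4 satisfied · (5,5)X 3/3 satisfied
Row 6: (6,1)X 2/2 satisfied · (6,2)X 2/2 satisfied · (6,4)X 2/2 satisfied · (6,5)X 2/2 satisfied
Every one meets the threshold.

0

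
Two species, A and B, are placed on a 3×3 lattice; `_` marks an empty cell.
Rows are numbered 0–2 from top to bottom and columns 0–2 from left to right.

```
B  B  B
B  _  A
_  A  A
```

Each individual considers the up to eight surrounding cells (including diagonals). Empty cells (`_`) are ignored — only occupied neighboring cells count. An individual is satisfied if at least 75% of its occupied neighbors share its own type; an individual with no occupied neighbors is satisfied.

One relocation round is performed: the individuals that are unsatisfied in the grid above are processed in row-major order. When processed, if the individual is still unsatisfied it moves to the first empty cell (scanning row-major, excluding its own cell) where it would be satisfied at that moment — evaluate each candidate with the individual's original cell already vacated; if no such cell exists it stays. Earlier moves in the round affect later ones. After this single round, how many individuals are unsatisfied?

4

Initially unsatisfied (in order): (0,2), (1,0), (1,2), (2,1).
  (0,2): no empty cell satisfies it; stays.
  (1,0): no empty cell satisfies it; stays.
  (1,2): no empty cell satisfies it; stays.
  (2,1): no empty cell satisfies it; stays.
Resulting grid:
B B B
B _ A
_ A A
Unsatisfied now: (0,2), (1,0), (1,2), (2,1).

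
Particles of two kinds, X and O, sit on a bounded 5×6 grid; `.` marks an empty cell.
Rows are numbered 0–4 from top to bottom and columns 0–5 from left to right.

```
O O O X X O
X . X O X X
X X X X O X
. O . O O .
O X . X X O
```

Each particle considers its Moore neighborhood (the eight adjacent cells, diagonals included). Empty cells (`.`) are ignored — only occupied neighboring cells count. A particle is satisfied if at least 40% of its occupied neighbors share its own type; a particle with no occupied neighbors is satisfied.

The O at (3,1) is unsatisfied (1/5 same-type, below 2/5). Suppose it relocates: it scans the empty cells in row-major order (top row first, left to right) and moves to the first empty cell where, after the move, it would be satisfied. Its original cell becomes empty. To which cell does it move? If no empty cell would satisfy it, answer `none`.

(3,5)

Vacating (3,1). Empty cells in order:
  (1,1): 3/8 same-type → still unsatisfied.
  (3,0): 1/4 same-type → still unsatisfied.
  (3,2): 1/6 same-type → still unsatisfied.
  (3,5): 3/5 same-type → satisfied — stop here.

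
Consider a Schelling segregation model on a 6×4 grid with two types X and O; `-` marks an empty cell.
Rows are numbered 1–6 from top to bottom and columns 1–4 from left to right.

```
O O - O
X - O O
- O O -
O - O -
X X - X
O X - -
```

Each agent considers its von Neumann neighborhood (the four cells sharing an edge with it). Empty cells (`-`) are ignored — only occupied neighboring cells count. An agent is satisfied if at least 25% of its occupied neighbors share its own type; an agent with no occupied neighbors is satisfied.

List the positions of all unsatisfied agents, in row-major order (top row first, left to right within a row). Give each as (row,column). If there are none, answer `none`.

(2,1), (4,1), (6,1)

(1,1)O 1/2 satisfied
(1,2)O 1/1 satisfied
(1,4)O 1/1 satisfied
(2,1)X 0/1 not
(2,3)O 2/2 satisfied
(2,4)O 2/2 satisfied
(3,2)O 1/1 satisfied
(3,3)O 3/3 satisfied
(4,1)O 0/1 not
(4,3)O 1/1 satisfied
(5,1)X 1/3 satisfied
(5,2)X 2/2 satisfied
(5,4)X 0/0 satisfied
(6,1)O 0/2 not
(6,2)X 1/2 satisfied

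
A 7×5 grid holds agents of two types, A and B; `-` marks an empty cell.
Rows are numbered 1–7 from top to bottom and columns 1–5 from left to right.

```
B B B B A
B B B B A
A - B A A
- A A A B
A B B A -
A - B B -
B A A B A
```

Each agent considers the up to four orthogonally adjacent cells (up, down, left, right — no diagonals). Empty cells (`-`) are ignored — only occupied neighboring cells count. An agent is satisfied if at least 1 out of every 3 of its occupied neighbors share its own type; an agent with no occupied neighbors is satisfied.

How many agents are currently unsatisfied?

Row 1: (1,1)B 2/2 satisfied · (1,2)B 3/3 satisfied · (1,3)B 3/3 satisfied · (1,4)B 2/3 satisfied · (1,5)A 1/2 satisfied
Row 2: (2,1)B 2/3 satisfied · (2,2)B 3/3 satisfied · (2,3)B 4/4 satisfied · (2,4)B 2/4 satisfied · (2,5)A 2/3 satisfied
Row 3: (3,1)A 0/1 not · (3,3)B 1/3 satisfied · (3,4)A 2/4 satisfied · (3,5)A 2/3 satisfied
Row 4: (4,2)A 1/2 satisfied · (4,3)A 2/4 satisfied · (4,4)A 3/4 satisfied · (4,5)B 0/2 not
Row 5: (5,1)A 1/2 satisfied · (5,2)B 1/3 satisfied · (5,3)B 2/4 satisfied · (5,4)A 1/3 satisfied
Row 6: (6,1)A 1/2 satisfied · (6,3)B 2/3 satisfied · (6,4)B 2/3 satisfied
Row 7: (7,1)B 0/2 not · (7,2)A 1/2 satisfied · (7,3)A 1/3 satisfied · (7,4)B 1/3 satisfied · (7,5)A 0/1 not
Unsatisfied: (3,1), (4,5), (7,1), (7,5) — 4 in total.

4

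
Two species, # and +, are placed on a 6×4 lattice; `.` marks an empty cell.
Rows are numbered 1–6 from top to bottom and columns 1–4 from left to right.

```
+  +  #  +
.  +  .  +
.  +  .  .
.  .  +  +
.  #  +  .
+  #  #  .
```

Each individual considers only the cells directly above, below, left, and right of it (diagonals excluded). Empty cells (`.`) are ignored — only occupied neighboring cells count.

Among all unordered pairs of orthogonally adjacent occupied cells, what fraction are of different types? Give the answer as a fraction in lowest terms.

5/13

Scan each occupied cell's neighbors to the right and below so each pair is counted once.
From row 1: 2 unlike of 5 pairs (running 2/5).
From row 2: 0 unlike of 1 pairs (running 2/6).
From row 4: 0 unlike of 2 pairs (running 2/8).
From row 5: 2 unlike of 3 pairs (running 4/11).
From row 6: 1 unlike of 2 pairs (running 5/13).
Total adjacent occupied pairs: 13; unlike-type pairs: 5.
5/13 is already in lowest terms.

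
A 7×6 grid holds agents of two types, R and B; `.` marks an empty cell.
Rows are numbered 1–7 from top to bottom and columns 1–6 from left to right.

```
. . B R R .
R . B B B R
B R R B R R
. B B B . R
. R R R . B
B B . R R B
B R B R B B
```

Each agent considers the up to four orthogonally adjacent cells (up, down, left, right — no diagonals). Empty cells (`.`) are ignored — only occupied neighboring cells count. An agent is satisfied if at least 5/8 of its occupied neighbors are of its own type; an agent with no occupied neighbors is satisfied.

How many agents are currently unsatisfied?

23

Row 1: (1,3)B 1/2 not · (1,4)R 1/3 not · (1,5)R 1/2 not
Row 2: (2,1)R 0/1 not · (2,3)B 2/3 satisfied · (2,4)B 3/4 satisfied · (2,5)B 1/4 not · (2,6)R 1/2 not
Row 3: (3,1)B 0/2 not · (3,2)R 1/3 not · (3,3)R 1/4 not · (3,4)B 2/4 not · (3,5)R 1/3 not · (3,6)R 3/3 satisfied
Row 4: (4,2)B 1/3 not · (4,3)B 2/4 not · (4,4)B 2/3 satisfied · (4,6)R 1/2 not
Row 5: (5,2)R 1/3 not · (5,3)R 2/3 satisfied · (5,4)R 2/3 satisfied · (5,6)B 1/2 not
Row 6: (6,1)B 2/2 satisfied · (6,2)B 1/3 not · (6,4)R 3/3 satisfied · (6,5)R 1/3 not · (6,6)B 2/3 satisfied
Row 7: (7,1)B 1/2 not · (7,2)R 0/3 not · (7,3)B 0/2 not · (7,4)R 1/3 not · (7,5)B 1/3 not · (7,6)B 2/2 satisfied
Unsatisfied: (1,3), (1,4), (1,5), (2,1), (2,5), (2,6), (3,1), (3,2), (3,3), (3,4), (3,5), (4,2), (4,3), (4,6), (5,2), (5,6), (6,2), (6,5), (7,1), (7,2), (7,3), (7,4), (7,5) — 23 in total.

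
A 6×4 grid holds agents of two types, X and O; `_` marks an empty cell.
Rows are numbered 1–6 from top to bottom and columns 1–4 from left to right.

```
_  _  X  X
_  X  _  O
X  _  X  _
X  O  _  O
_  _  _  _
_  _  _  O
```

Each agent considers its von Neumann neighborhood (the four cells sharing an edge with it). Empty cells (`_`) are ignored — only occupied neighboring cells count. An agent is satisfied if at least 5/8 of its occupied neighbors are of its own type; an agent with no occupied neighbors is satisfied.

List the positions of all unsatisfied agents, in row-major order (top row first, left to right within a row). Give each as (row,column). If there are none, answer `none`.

Row 1: (1,3)X 1/1 ok · (1,4)X 1/2 unhappy
Row 2: (2,2)X 0/0 ok · (2,4)O 0/1 unhappy
Row 3: (3,1)X 1/1 ok · (3,3)X 0/0 ok
Row 4: (4,1)X 1/2 unhappy · (4,2)O 0/1 unhappy · (4,4)O 0/0 ok
Row 6: (6,4)O 0/0 ok

(1,4), (2,4), (4,1), (4,2)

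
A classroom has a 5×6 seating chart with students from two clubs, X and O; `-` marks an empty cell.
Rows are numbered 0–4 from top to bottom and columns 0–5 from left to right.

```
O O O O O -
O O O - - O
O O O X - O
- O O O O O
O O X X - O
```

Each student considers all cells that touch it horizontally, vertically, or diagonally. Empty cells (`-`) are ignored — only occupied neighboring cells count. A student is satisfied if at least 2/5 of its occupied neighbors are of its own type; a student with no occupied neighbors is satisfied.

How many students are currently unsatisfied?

3

Row 0: (0,0)O 3/3 satisfied · (0,1)O 5/5 satisfied · (0,2)O 4/4 satisfied · (0,3)O 3/3 satisfied · (0,4)O 2/2 satisfied
Row 1: (1,0)O 5/5 satisfied · (1,1)O 8/8 satisfied · (1,2)O 6/7 satisfied · (1,5)O 2/2 satisfied
Row 2: (2,0)O 4/4 satisfied · (2,1)O 7/7 satisfied · (2,2)O 6/7 satisfied · (2,3)X 0/5 not · (2,5)O 3/3 satisfied
Row 3: (3,1)O 6/7 satisfied · (3,2)O 5/8 satisfied · (3,3)O 3/6 satisfied · (3,4)O 4/6 satisfied · (3,5)O 3/3 satisfied
Row 4: (4,0)O 2/2 satisfied · (4,1)O 3/4 satisfied · (4,2)X 1/5 not · (4,3)X 1/4 not · (4,5)O 2/2 satisfied
Unsatisfied: (2,3), (4,2), (4,3) — 3 in total.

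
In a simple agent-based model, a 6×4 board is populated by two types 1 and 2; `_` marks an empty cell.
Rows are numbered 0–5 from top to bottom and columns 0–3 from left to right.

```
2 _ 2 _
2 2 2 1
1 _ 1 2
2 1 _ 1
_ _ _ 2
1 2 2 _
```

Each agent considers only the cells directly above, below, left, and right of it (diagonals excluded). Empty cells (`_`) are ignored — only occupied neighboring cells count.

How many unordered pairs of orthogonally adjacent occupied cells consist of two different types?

Scan each occupied cell's neighbors to the right and below so each pair is counted once.
Row 0: 2(0,0)–2(1,0)= 2(0,2)–2(1,2)=  → 0/2 unlike.
Row 1: 2(1,0)–2(1,1)= 2(1,0)–1(2,0)≠ 2(1,1)–2(1,2)= 2(1,2)–1(1,3)≠ 2(1,2)–1(2,2)≠ 1(1,3)–2(2,3)≠  → 4/6 unlike.
Row 2: 1(2,0)–2(3,0)≠ 1(2,2)–2(2,3)≠ 2(2,3)–1(3,3)≠  → 3/3 unlike.
Row 3: 2(3,0)–1(3,1)≠ 1(3,3)–2(4,3)≠  → 2/2 unlike.
Row 5: 1(5,0)–2(5,1)≠ 2(5,1)–2(5,2)=  → 1/2 unlike.
Total adjacent occupied pairs: 15; unlike-type pairs: 10.

10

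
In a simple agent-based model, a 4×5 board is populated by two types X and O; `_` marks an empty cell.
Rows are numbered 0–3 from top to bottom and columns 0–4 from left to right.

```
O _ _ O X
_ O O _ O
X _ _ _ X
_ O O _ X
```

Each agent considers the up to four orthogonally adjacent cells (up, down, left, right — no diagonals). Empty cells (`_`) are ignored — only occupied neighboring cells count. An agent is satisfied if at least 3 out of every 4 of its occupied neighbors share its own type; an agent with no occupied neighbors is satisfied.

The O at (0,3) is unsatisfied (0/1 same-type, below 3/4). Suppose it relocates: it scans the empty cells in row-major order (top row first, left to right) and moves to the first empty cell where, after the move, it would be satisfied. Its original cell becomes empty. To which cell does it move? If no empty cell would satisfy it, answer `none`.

(0,1)

Vacating (0,3). Empty cells in order:
  (0,1): 2/2 same-type → satisfied — stop here.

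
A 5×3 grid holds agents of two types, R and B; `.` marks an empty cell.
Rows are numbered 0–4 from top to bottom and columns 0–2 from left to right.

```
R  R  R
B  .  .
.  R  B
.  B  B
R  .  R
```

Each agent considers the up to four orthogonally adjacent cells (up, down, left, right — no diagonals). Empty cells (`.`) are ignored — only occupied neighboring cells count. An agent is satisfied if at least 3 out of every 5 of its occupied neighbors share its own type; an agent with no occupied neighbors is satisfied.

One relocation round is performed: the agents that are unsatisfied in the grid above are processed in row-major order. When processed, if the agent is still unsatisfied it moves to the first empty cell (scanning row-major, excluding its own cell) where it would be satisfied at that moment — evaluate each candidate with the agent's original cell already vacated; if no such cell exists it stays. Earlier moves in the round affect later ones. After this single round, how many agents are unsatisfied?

Initially unsatisfied (in order): (0,0), (1,0), (2,1), (2,2), (3,1), (4,2).
  (0,0) → (1,1).
  (1,0): no empty cell satisfies it; stays.
  (2,1) → (1,2).
  (2,2) → (2,0).
  (3,1): now satisfied by earlier moves; stays.
  (4,2): no empty cell satisfies it; stays.
Resulting grid:
. R R
B R R
B . .
. B B
R . R
Unsatisfied now: (1,0), (3,2), (4,2).

3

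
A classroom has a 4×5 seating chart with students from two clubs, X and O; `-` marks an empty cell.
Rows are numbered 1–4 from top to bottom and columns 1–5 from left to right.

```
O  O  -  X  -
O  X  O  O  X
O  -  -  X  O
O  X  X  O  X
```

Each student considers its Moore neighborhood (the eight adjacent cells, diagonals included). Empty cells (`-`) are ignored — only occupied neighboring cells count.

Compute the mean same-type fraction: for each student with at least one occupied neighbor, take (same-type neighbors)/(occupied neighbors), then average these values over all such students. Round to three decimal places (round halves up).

Row 1: (1,1)O 2/3 · (1,2)O 3/4 · (1,4)X 1/3
Row 2: (2,1)O 3/4 · (2,2)X 0/5 · (2,3)O 2/5 · (2,4)O 2/5 · (2,5)X 2/4
Row 3: (3,1)O 2/4 · (3,4)X 3/7 · (3,5)O 2/5
Row 4: (4,1)O 1/2 · (4,2)X 1/3 · (4,3)X 2/3 · (4,4)O 1/4 · (4,5)X 1/3
Sum over 16 students: 2/3 + 3/4 + 1/3 + 3/4 + 0/5 + 2/5 + 2/5 + 2/4 + 2/4 + 3/7 + 2/5 + 1/2 + 1/3 + 2/3 + 1/4 + 1/3 = 3029/420; mean = 3029/420 ÷ 16 = 3029/6720 = 0.450744… → 0.451.

0.451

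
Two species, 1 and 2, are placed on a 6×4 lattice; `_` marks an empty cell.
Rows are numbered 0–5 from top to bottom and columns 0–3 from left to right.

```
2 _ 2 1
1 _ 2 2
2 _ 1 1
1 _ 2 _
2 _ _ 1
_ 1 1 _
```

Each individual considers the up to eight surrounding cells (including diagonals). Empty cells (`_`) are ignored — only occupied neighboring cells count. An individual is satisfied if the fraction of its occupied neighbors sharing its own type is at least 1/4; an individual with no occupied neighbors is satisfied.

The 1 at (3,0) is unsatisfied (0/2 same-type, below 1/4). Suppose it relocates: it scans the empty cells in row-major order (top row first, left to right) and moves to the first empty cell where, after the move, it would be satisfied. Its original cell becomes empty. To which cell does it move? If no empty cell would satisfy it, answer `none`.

(0,1)

Vacating (3,0). Empty cells in order:
  (0,1): 1/4 same-type → satisfied — stop here.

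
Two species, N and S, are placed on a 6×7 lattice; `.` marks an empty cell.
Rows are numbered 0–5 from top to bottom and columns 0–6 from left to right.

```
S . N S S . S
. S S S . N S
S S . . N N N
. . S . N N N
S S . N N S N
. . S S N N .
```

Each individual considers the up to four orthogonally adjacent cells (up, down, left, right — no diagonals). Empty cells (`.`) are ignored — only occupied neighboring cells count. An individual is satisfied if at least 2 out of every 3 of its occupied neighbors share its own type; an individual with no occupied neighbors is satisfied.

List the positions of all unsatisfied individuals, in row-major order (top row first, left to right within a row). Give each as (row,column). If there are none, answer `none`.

(0,0)S 0/0 satisfied
(0,2)N 0/2 not
(0,3)S 2/3 satisfied
(0,4)S 1/1 satisfied
(0,6)S 1/1 satisfied
(1,1)S 2/2 satisfied
(1,2)S 2/3 satisfied
(1,3)S 2/2 satisfied
(1,5)N 1/2 not
(1,6)S 1/3 not
(2,0)S 1/1 satisfied
(2,1)S 2/2 satisfied
(2,4)N 2/2 satisfied
(2,5)N 4/4 satisfied
(2,6)N 2/3 satisfied
(3,2)S 0/0 satisfied
(3,4)N 3/3 satisfied
(3,5)N 3/4 satisfied
(3,6)N 3/3 satisfied
(4,0)S 1/1 satisfied
(4,1)S 1/1 satisfied
(4,3)N 1/2 not
(4,4)N 3/4 satisfied
(4,5)S 0/4 not
(4,6)N 1/2 not
(5,2)S 1/1 satisfied
(5,3)S 1/3 not
(5,4)N 2/3 satisfied
(5,5)N 1/2 not

(0,2), (1,5), (1,6), (4,3), (4,5), (4,6), (5,3), (5,5)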